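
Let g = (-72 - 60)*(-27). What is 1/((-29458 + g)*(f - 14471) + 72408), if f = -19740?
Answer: 1/885932042 ≈ 1.1288e-9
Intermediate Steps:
g = 3564 (g = -132*(-27) = 3564)
1/((-29458 + g)*(f - 14471) + 72408) = 1/((-29458 + 3564)*(-19740 - 14471) + 72408) = 1/(-25894*(-34211) + 72408) = 1/(885859634 + 72408) = 1/885932042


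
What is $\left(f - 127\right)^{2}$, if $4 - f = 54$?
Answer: $31329$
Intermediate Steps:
$f = -50$ ($f = 4 - 54 = -50$)
$\left(f - 127\right)^{2} = \left(-50 - 127\right)^{2} = \left(-177\right)^{2} = 31329$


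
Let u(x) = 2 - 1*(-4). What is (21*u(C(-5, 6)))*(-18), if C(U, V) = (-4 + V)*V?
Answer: -2268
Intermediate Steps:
C(U, V) = V*(-4 + V)
u(x) = 6 (u(x) = 2 + 4 = 6)
(21*u(C(-5, 6)))*(-18) = (21*6)*(-18) = 126*(-18) = -2268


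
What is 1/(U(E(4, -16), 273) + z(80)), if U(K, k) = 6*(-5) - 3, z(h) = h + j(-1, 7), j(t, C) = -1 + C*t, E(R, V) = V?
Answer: 1/39 ≈ 0.025641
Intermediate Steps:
z(h) = -8 + h (z(h) = h + (-1 + 7*(-1)) = h + (-1 - 7) = h - 8 = -8 + h)
U(K, k) = -33 (U(K, k) = -30 - 3 = -33)
1/(U(E(4, -16), 273) + z(80)) = 1/(-33 + (-8 + 80)) = 1/(-33 + 72) = 1/39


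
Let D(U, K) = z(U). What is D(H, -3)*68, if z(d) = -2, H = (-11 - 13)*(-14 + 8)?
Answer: -136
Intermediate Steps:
H = 144 (H = -24*(-6) = 144)
D(U, K) = -2
D(H, -3)*68 = -2*68 = -136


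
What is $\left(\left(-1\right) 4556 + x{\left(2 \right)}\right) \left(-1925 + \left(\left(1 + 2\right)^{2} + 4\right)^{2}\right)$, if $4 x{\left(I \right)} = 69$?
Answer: $7970045$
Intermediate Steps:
$x{\left(I \right)} = \frac{69}{4}$ ($x{\left(I \right)} = \frac{1}{4} \cdot 69 = \frac{69}{4}$)
$\left(\left(-1\right) 4556 + x{\left(2 \right)}\right) \left(-1925 + \left(\left(1 + 2\right)^{2} + 4\right)^{2}\right) = \left(\left(-1\right) 4556 + \frac{69}{4}\right) \left(-1925 + \left(\left(1 + 2\right)^{2} + 4\right)^{2}\right) = \left(-4556 + \frac{69}{4}\right) \left(-1925 + \left(3^{2} + 4\right)^{2}\right) = - \frac{18155 \left(-1925 + \left(9 + 4\right)^{2}\right)}{4} = - \frac{18155 \left(-1925 + 13^{2}\right)}{4} = - \frac{18155 \left(-1925 + 169\right)}{4} = \left(- \frac{18155}{4}\right) \left(-1756\right) = 7970045$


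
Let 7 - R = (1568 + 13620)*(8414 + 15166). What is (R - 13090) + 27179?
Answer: -358118944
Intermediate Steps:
R = -358133033 (R = 7 - (1568 + 13620)*(8414 + 15166) = 7 - 15188*23580 = 7 - 1*358133040 = 7 - 358133040 = -358133033)
(R - 13090) + 27179 = (-358133033 - 13090) + 27179 = -358146123 + 27179 = -358118944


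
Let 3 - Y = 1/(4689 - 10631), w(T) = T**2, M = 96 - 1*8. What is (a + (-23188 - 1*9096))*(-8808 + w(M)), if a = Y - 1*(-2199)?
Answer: 95093533276/2971 ≈ 3.2007e+7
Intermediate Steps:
M = 88 (M = 96 - 8 = 88)
Y = 17827/5942 (Y = 3 - 1/(4689 - 10631) = 3 - 1/(-5942) = 3 - 1*(-1/5942) = 3 + 1/5942 = 17827/5942 ≈ 3.0002)
a = 13084285/5942 (a = 17827/5942 - 1*(-2199) = 17827/5942 + 2199 = 13084285/5942 ≈ 2202.0)
(a + (-23188 - 1*9096))*(-8808 + w(M)) = (13084285/5942 + (-23188 - 1*9096))*(-8808 + 88**2) = (13084285/5942 + (-23188 - 9096))*(-8808 + 7744) = (13084285/5942 - 32284)*(-1064) = -178747243/5942*(-1064) = 95093533276/2971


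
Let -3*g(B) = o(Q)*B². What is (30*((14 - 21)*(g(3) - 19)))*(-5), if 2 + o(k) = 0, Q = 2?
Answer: -13650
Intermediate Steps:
o(k) = -2 (o(k) = -2 + 0 = -2)
g(B) = 2*B²/3 (g(B) = -(-2)*B²/3 = 2*B²/3)
(30*((14 - 21)*(g(3) - 19)))*(-5) = (30*((14 - 21)*((⅔)*3² - 19)))*(-5) = (30*(-7*((⅔)*9 - 19)))*(-5) = (30*(-7*(6 - 19)))*(-5) = (30*(-7*(-13)))*(-5) = (30*91)*(-5) = 2730*(-5) = -13650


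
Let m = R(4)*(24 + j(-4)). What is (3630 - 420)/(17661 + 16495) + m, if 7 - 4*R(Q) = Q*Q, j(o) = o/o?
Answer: -1918065/34156 ≈ -56.156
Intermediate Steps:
j(o) = 1
R(Q) = 7/4 - Q**2/4 (R(Q) = 7/4 - Q*Q/4 = 7/4 - Q**2/4)
m = -225/4 (m = (7/4 - 1/4*4**2)*(24 + 1) = (7/4 - 1/4*16)*25 = (7/4 - 4)*25 = -9/4*25 = -225/4 ≈ -56.250)
(3630 - 420)/(17661 + 16495) + m = (3630 - 420)/(17661 + 16495) - 225/4 = 3210/34156 - 225/4 = 3210*(1/34156) - 225/4 = 1605/17078 - 225/4 = -1918065/34156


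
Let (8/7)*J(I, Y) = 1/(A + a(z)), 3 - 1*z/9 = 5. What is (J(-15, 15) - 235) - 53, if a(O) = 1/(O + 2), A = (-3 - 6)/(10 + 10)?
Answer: -11878/41 ≈ -289.71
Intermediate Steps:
z = -18 (z = 27 - 9*5 = 27 - 45 = -18)
A = -9/20 ≈ -0.45000
a(O) = 1/(2 + O)
J(I, Y) = -70/41 (J(I, Y) = 7/(8*(-9/20 + 1/(2 - 18))) = 7/(8*(-9/20 + 1/(-16))) = 7/(8*(-9/20 - 1/16)) = 7/(8*(-41/80)) = (7/8)*(-80/41) = -70/41)
(J(-15, 15) - 235) - 53 = (-70/41 - 235) - 53 = -9705/41 - 53 = -11878/41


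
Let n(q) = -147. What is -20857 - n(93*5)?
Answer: -20710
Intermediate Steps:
-20857 - n(93*5) = -20857 - 1*(-147) = -20857 + 147 = -20710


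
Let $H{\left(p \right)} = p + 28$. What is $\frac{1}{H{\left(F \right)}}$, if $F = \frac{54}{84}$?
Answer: $\frac{14}{401} \approx 0.034913$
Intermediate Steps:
$F = \frac{9}{14}$ ($F = 54 \cdot \frac{1}{84} = \frac{9}{14} \approx 0.64286$)
$H{\left(p \right)} = 28 + p$
$\frac{1}{H{\left(F \right)}} = \frac{1}{28 + \frac{9}{14}} = \frac{1}{\frac{401}{14}} = \frac{14}{401}$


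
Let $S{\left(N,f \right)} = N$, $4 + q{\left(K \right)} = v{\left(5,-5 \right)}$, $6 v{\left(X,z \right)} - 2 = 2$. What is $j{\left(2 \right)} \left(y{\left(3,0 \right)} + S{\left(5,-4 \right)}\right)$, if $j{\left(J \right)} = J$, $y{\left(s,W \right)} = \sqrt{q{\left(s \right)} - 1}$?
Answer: $10 + \frac{2 i \sqrt{39}}{3} \approx 10.0 + 4.1633 i$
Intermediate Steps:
$v{\left(X,z \right)} = \frac{2}{3}$ ($v{\left(X,z \right)} = \frac{1}{3} + \frac{1}{6} \cdot 2 = \frac{1}{3} + \frac{1}{3} = \frac{2}{3}$)
$q{\left(K \right)} = - \frac{10}{3}$ ($q{\left(K \right)} = -4 + \frac{2}{3} = - \frac{10}{3}$)
$y{\left(s,W \right)} = \frac{i \sqrt{39}}{3}$ ($y{\left(s,W \right)} = \sqrt{- \frac{10}{3} - 1} = \sqrt{- \frac{13}{3}} = \frac{i \sqrt{39}}{3}$)
$j{\left(2 \right)} \left(y{\left(3,0 \right)} + S{\left(5,-4 \right)}\right) = 2 \left(\frac{i \sqrt{39}}{3} + 5\right) = 2 \left(5 + \frac{i \sqrt{39}}{3}\right) = 10 + \frac{2 i \sqrt{39}}{3}$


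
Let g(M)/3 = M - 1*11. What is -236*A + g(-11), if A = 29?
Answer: -6910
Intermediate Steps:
g(M) = -33 + 3*M (g(M) = 3*(M - 1*11) = 3*(M - 11) = 3*(-11 + M) = -33 + 3*M)
-236*A + g(-11) = -236*29 + (-33 + 3*(-11)) = -6844 + (-33 - 33) = -6844 - 66 = -6910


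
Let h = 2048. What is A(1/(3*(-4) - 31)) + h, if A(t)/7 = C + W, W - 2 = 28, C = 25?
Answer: 2433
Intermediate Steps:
W = 30 (W = 2 + 28 = 30)
A(t) = 385 (A(t) = 7*(25 + 30) = 7*55 = 385)
A(1/(3*(-4) - 31)) + h = 385 + 2048 = 2433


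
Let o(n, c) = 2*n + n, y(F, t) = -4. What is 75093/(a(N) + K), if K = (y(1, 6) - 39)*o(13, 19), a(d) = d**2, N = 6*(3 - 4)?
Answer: -25031/547 ≈ -45.760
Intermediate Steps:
o(n, c) = 3*n
N = -6 (N = 6*(-1) = -6)
K = -1677 (K = (-4 - 39)*(3*13) = -43*39 = -1677)
75093/(a(N) + K) = 75093/((-6)**2 - 1677) = 75093/(36 - 1677) = 75093/(-1641) = 75093*(-1/1641) = -25031/547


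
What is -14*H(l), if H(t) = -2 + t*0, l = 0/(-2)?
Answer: 28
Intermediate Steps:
l = 0 (l = 0*(-1/2) = 0)
H(t) = -2 (H(t) = -2 + 0 = -2)
-14*H(l) = -14*(-2) = 28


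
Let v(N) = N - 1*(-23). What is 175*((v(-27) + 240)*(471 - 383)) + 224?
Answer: 3634624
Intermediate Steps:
v(N) = 23 + N (v(N) = N + 23 = 23 + N)
175*((v(-27) + 240)*(471 - 383)) + 224 = 175*(((23 - 27) + 240)*(471 - 383)) + 224 = 175*((-4 + 240)*88) + 224 = 175*(236*88) + 224 = 175*20768 + 224 = 3634400 + 224 = 3634624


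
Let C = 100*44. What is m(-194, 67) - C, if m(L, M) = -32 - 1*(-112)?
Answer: -4320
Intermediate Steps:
m(L, M) = 80 (m(L, M) = -32 + 112 = 80)
C = 4400
m(-194, 67) - C = 80 - 1*4400 = 80 - 4400 = -4320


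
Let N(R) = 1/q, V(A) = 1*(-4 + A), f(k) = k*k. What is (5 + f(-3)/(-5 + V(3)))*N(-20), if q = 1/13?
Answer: 91/2 ≈ 45.500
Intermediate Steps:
q = 1/13 ≈ 0.076923
f(k) = k²
V(A) = -4 + A
N(R) = 13 (N(R) = 1/(1/13) = 13)
(5 + f(-3)/(-5 + V(3)))*N(-20) = (5 + (-3)²/(-5 + (-4 + 3)))*13 = (5 + 9/(-5 - 1))*13 = (5 + 9/(-6))*13 = (5 + 9*(-⅙))*13 = (5 - 3/2)*13 = (7/2)*13 = 91/2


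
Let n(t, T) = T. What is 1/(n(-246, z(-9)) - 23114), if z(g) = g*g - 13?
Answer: -1/23046 ≈ -4.3391e-5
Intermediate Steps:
z(g) = -13 + g**2 (z(g) = g**2 - 13 = -13 + g**2)
1/(n(-246, z(-9)) - 23114) = 1/((-13 + (-9)**2) - 23114) = 1/((-13 + 81) - 23114) = 1/(68 - 23114) = 1/(-23046) = -1/23046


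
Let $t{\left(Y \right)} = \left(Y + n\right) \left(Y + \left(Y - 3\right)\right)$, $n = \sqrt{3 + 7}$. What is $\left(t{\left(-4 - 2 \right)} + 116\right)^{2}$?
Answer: $44686 - 6180 \sqrt{10} \approx 25143.0$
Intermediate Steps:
$n = \sqrt{10} \approx 3.1623$
$t{\left(Y \right)} = \left(-3 + 2 Y\right) \left(Y + \sqrt{10}\right)$ ($t{\left(Y \right)} = \left(Y + \sqrt{10}\right) \left(Y + \left(Y - 3\right)\right) = \left(Y + \sqrt{10}\right) \left(Y + \left(-3 + Y\right)\right) = \left(Y + \sqrt{10}\right) \left(-3 + 2 Y\right) = \left(-3 + 2 Y\right) \left(Y + \sqrt{10}\right)$)
$\left(t{\left(-4 - 2 \right)} + 116\right)^{2} = \left(\left(- 3 \left(-4 - 2\right) - 3 \sqrt{10} + 2 \left(-4 - 2\right)^{2} + 2 \left(-4 - 2\right) \sqrt{10}\right) + 116\right)^{2} = \left(\left(\left(-3\right) \left(-6\right) - 3 \sqrt{10} + 2 \left(-6\right)^{2} + 2 \left(-6\right) \sqrt{10}\right) + 116\right)^{2} = \left(\left(18 - 3 \sqrt{10} + 2 \cdot 36 - 12 \sqrt{10}\right) + 116\right)^{2} = \left(\left(18 - 3 \sqrt{10} + 72 - 12 \sqrt{10}\right) + 116\right)^{2} = \left(\left(90 - 15 \sqrt{10}\right) + 116\right)^{2} = \left(206 - 15 \sqrt{10}\right)^{2}$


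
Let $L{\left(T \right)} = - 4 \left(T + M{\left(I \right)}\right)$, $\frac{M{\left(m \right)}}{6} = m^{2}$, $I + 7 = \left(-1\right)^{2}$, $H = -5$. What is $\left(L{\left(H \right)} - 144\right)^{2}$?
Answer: $976144$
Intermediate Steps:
$I = -6$ ($I = -7 + \left(-1\right)^{2} = -7 + 1 = -6$)
$M{\left(m \right)} = 6 m^{2}$
$L{\left(T \right)} = -864 - 4 T$ ($L{\left(T \right)} = - 4 \left(T + 6 \left(-6\right)^{2}\right) = - 4 \left(T + 6 \cdot 36\right) = - 4 \left(T + 216\right) = - 4 \left(216 + T\right) = -864 - 4 T$)
$\left(L{\left(H \right)} - 144\right)^{2} = \left(\left(-864 - -20\right) - 144\right)^{2} = \left(\left(-864 + 20\right) - 144\right)^{2} = \left(-844 - 144\right)^{2} = \left(-988\right)^{2} = 976144$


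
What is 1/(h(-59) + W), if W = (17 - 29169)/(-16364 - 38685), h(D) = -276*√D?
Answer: 100299278/851234248163443 + 209097075669*I*√59/3404936992653772 ≈ 1.1783e-7 + 0.0004717*I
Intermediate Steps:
W = 29152/55049 (W = -29152/(-55049) = -29152*(-1/55049) = 29152/55049 ≈ 0.52956)
1/(h(-59) + W) = 1/(-276*I*√59 + 29152/55049) = 1/(29152/55049 - 276*I*√59)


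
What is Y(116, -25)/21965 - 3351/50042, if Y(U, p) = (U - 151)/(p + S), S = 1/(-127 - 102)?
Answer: -15746429/235372547 ≈ -0.066900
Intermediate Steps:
S = -1/229 (S = 1/(-229) = -1/229 ≈ -0.0043668)
Y(U, p) = (-151 + U)/(-1/229 + p) (Y(U, p) = (U - 151)/(p - 1/229) = (-151 + U)/(-1/229 + p))
Y(116, -25)/21965 - 3351/50042 = (229*(-151 + 116)/(-1 + 229*(-25)))/21965 - 3351/50042 = (229*(-35)/(-1 - 5725))*(1/21965) - 3351*1/50042 = (229*(-35)/(-5726))*(1/21965) - 3351/50042 = (229*(-1/5726)*(-35))*(1/21965) - 3351/50042 = (1145/818)*(1/21965) - 3351/50042 = 229/3593474 - 3351/50042 = -15746429/235372547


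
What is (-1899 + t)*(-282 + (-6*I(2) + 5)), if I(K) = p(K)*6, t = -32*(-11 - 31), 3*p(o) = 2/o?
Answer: 160395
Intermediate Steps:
p(o) = 2/(3*o) (p(o) = (2/o)/3 = 2/(3*o))
t = 1344 (t = -32*(-42) = 1344)
I(K) = 4/K (I(K) = (2/(3*K))*6 = 4/K)
(-1899 + t)*(-282 + (-6*I(2) + 5)) = (-1899 + 1344)*(-282 + (-24/2 + 5)) = -555*(-282 + (-24/2 + 5)) = -555*(-282 + (-6*2 + 5)) = -555*(-282 + (-12 + 5)) = -555*(-282 - 7) = -555*(-289) = 160395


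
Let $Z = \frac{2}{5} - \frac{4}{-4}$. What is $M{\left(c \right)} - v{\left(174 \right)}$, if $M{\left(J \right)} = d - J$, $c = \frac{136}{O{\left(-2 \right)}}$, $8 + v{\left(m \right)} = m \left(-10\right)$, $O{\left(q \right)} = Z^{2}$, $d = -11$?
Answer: $\frac{81713}{49} \approx 1667.6$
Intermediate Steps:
$Z = \frac{7}{5}$ ($Z = 2 \cdot \frac{1}{5} - -1 = \frac{2}{5} + 1 = \frac{7}{5} \approx 1.4$)
$O{\left(q \right)} = \frac{49}{25}$ ($O{\left(q \right)} = \left(\frac{7}{5}\right)^{2} = \frac{49}{25}$)
$v{\left(m \right)} = -8 - 10 m$ ($v{\left(m \right)} = -8 + m \left(-10\right) = -8 - 10 m$)
$c = \frac{3400}{49}$ ($c = \frac{136}{\frac{49}{25}} = 136 \cdot \frac{25}{49} = \frac{3400}{49} \approx 69.388$)
$M{\left(J \right)} = -11 - J$
$M{\left(c \right)} - v{\left(174 \right)} = \left(-11 - \frac{3400}{49}\right) - \left(-8 - 1740\right) = - \frac{3939}{49} - -1748 = - \frac{3939}{49} + 1748 = \frac{81713}{49}$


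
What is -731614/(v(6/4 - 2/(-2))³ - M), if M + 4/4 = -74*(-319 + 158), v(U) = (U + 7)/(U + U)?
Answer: 2962000/48203 ≈ 61.448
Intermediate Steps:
v(U) = (7 + U)/(2*U) (v(U) = (7 + U)/((2*U)) = (7 + U)*(1/(2*U)) = (7 + U)/(2*U))
M = 11913 (M = -1 - 74*(-319 + 158) = -1 - 74*(-161) = -1 + 11914 = 11913)
-731614/(v(6/4 - 2/(-2))³ - M) = -731614/(((7 + (6/4 - 2/(-2)))/(2*(6/4 - 2/(-2))))³ - 1*11913) = -731614/(((7 + (6*(¼) - 2*(-½)))/(2*(6*(¼) - 2*(-½))))³ - 11913) = -731614/(((7 + (3/2 + 1))/(2*(3/2 + 1)))³ - 11913) = -731614/(((7 + 5/2)/(2*(5/2)))³ - 11913) = -731614/(((½)*(⅖)*(19/2))³ - 11913) = -731614/((19/10)³ - 11913) = -731614/(6859/1000 - 11913) = -731614/(-11906141/1000) = -731614*(-1000/11906141) = 2962000/48203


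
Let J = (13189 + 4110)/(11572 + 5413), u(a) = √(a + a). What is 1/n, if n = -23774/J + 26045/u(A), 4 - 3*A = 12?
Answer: -22353152785952/643576309034898935 + 6235285535236*I*√3/643576309034898935 ≈ -3.4733e-5 + 1.6781e-5*I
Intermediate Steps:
A = -8/3 (A = 4/3 - ⅓*12 = 4/3 - 4 = -8/3 ≈ -2.6667)
u(a) = √2*√a (u(a) = √(2*a) = √2*√a)
J = 17299/16985 ≈ 1.0185
n = -403801390/17299 - 26045*I*√3/4 (n = -23774/17299/16985 + 26045/((√2*√(-8/3))) = -23774*16985/17299 + 26045/((√2*(2*I*√6/3))) = -403801390/17299 + 26045/((4*I*√3/3)) = -403801390/17299 + 26045*(-I*√3/4) = -403801390/17299 - 26045*I*√3/4 ≈ -23342.0 - 11278.0*I)
1/n = 1/(-403801390/17299 - 26045*I*√3/4)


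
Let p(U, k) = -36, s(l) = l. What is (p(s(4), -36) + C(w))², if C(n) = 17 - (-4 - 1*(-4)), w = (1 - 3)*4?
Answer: 361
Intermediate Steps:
w = -8 (w = -2*4 = -8)
C(n) = 17 (C(n) = 17 - (-4 + 4) = 17 - 1*0 = 17 + 0 = 17)
(p(s(4), -36) + C(w))² = (-36 + 17)² = (-19)² = 361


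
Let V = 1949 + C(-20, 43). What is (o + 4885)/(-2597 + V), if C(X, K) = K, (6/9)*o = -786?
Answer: -3706/605 ≈ -6.1256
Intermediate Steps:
o = -1179 (o = (3/2)*(-786) = -1179)
V = 1992 (V = 1949 + 43 = 1992)
(o + 4885)/(-2597 + V) = (-1179 + 4885)/(-2597 + 1992) = 3706/(-605) = 3706*(-1/605) = -3706/605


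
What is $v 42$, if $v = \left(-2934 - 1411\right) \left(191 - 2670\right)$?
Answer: $452392710$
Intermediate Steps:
$v = 10771255$ ($v = \left(-4345\right) \left(-2479\right) = 10771255$)
$v 42 = 10771255 \cdot 42 = 452392710$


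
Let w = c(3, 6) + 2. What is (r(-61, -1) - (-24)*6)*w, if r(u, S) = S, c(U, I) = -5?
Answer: -429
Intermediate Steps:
w = -3 (w = -5 + 2 = -3)
(r(-61, -1) - (-24)*6)*w = (-1 - (-24)*6)*(-3) = (-1 - 1*(-144))*(-3) = (-1 + 144)*(-3) = 143*(-3) = -429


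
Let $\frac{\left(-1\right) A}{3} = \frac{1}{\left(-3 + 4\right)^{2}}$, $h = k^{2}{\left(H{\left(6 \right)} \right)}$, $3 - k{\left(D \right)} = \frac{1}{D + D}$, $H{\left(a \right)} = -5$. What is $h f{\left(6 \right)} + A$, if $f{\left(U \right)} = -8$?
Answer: $- \frac{1997}{25} \approx -79.88$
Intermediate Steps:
$k{\left(D \right)} = 3 - \frac{1}{2 D}$ ($k{\left(D \right)} = 3 - \frac{1}{D + D} = 3 - \frac{1}{2 D}$)
$h = \frac{961}{100}$ ($h = \left(3 - \frac{1}{2 \left(-5\right)}\right)^{2} = \left(3 - - \frac{1}{10}\right)^{2} = \left(3 + \frac{1}{10}\right)^{2} = \left(\frac{31}{10}\right)^{2} = \frac{961}{100} \approx 9.61$)
$A = -3$ ($A = - \frac{3}{\left(-3 + 4\right)^{2}} = - \frac{3}{1^{2}} = - \frac{3}{1} = \left(-3\right) 1 = -3$)
$h f{\left(6 \right)} + A = \frac{961}{100} \left(-8\right) - 3 = - \frac{1922}{25} - 3 = - \frac{1997}{25}$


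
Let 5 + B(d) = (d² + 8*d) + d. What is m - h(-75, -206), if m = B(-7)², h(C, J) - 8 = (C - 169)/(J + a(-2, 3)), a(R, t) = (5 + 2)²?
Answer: 55177/157 ≈ 351.45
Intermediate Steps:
B(d) = -5 + d² + 9*d (B(d) = -5 + ((d² + 8*d) + d) = -5 + (d² + 9*d) = -5 + d² + 9*d)
a(R, t) = 49 (a(R, t) = 7² = 49)
h(C, J) = 8 + (-169 + C)/(49 + J) (h(C, J) = 8 + (C - 169)/(J + 49) = 8 + (-169 + C)/(49 + J))
m = 361 (m = (-5 + (-7)² + 9*(-7))² = (-5 + 49 - 63)² = (-19)² = 361)
m - h(-75, -206) = 361 - (223 - 75 + 8*(-206))/(49 - 206) = 361 - (223 - 75 - 1648)/(-157) = 361 - (-1)*(-1500)/157 = 361 - 1*1500/157 = 361 - 1500/157 = 55177/157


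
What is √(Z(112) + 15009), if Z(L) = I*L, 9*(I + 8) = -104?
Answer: √115369/3 ≈ 113.22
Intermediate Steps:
I = -176/9 (I = -8 + (⅑)*(-104) = -8 - 104/9 = -176/9 ≈ -19.556)
Z(L) = -176*L/9
√(Z(112) + 15009) = √(-176/9*112 + 15009) = √(-19712/9 + 15009) = √(115369/9) = √115369/3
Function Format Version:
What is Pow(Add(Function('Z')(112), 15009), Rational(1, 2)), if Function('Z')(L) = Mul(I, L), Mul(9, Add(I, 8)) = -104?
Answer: Mul(Rational(1, 3), Pow(115369, Rational(1, 2))) ≈ 113.22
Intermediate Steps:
I = Rational(-176, 9) (I = Add(-8, Mul(Rational(1, 9), -104)) = Add(-8, Rational(-104, 9)) = Rational(-176, 9) ≈ -19.556)
Function('Z')(L) = Mul(Rational(-176, 9), L)
Pow(Add(Function('Z')(112), 15009), Rational(1, 2)) = Pow(Add(Mul(Rational(-176, 9), 112), 15009), Rational(1, 2)) = Pow(Add(Rational(-19712, 9), 15009), Rational(1, 2)) = Pow(Rational(115369, 9), Rational(1, 2)) = Mul(Rational(1, 3), Pow(115369, Rational(1, 2)))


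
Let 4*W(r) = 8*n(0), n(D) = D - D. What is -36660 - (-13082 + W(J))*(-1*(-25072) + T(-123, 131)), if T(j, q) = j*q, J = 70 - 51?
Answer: 117164978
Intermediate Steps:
n(D) = 0
J = 19
W(r) = 0 (W(r) = (8*0)/4 = (¼)*0 = 0)
-36660 - (-13082 + W(J))*(-1*(-25072) + T(-123, 131)) = -36660 - (-13082 + 0)*(-1*(-25072) - 123*131) = -36660 - (-13082)*(25072 - 16113) = -36660 - (-13082)*8959 = -36660 - 1*(-117201638) = -36660 + 117201638 = 117164978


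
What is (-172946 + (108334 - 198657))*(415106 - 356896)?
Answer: -15324888490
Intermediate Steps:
(-172946 + (108334 - 198657))*(415106 - 356896) = (-172946 - 90323)*58210 = -263269*58210 = -15324888490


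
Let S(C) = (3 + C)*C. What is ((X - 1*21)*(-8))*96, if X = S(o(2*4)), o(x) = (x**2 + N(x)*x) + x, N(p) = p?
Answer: -14502144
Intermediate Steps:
o(x) = x + 2*x**2 (o(x) = (x**2 + x*x) + x = (x**2 + x**2) + x = 2*x**2 + x = x + 2*x**2)
S(C) = C*(3 + C)
X = 18904 (X = ((2*4)*(1 + 2*(2*4)))*(3 + (2*4)*(1 + 2*(2*4))) = (8*(1 + 2*8))*(3 + 8*(1 + 2*8)) = (8*(1 + 16))*(3 + 8*(1 + 16)) = (8*17)*(3 + 8*17) = 136*(3 + 136) = 136*139 = 18904)
((X - 1*21)*(-8))*96 = ((18904 - 1*21)*(-8))*96 = ((18904 - 21)*(-8))*96 = (18883*(-8))*96 = -151064*96 = -14502144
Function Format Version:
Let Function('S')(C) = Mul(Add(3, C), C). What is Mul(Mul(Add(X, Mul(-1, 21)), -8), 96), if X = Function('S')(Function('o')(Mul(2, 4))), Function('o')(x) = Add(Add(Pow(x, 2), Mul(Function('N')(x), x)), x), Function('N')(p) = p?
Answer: -14502144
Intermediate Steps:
Function('o')(x) = Add(x, Mul(2, Pow(x, 2))) (Function('o')(x) = Add(Add(Pow(x, 2), Mul(x, x)), x) = Add(Add(Pow(x, 2), Pow(x, 2)), x) = Add(Mul(2, Pow(x, 2)), x) = Add(x, Mul(2, Pow(x, 2))))
Function('S')(C) = Mul(C, Add(3, C))
X = 18904 (X = Mul(Mul(Mul(2, 4), Add(1, Mul(2, Mul(2, 4)))), Add(3, Mul(Mul(2, 4), Add(1, Mul(2, Mul(2, 4)))))) = Mul(Mul(8, Add(1, Mul(2, 8))), Add(3, Mul(8, Add(1, Mul(2, 8))))) = Mul(Mul(8, Add(1, 16)), Add(3, Mul(8, Add(1, 16)))) = Mul(Mul(8, 17), Add(3, Mul(8, 17))) = Mul(136, Add(3, 136)) = Mul(136, 139) = 18904)
Mul(Mul(Add(X, Mul(-1, 21)), -8), 96) = Mul(Mul(Add(18904, Mul(-1, 21)), -8), 96) = Mul(Mul(Add(18904, -21), -8), 96) = Mul(Mul(18883, -8), 96) = Mul(-151064, 96) = -14502144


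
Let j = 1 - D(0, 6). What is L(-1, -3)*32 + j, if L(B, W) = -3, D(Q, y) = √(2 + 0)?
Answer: -95 - √2 ≈ -96.414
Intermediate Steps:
D(Q, y) = √2
j = 1 - √2 ≈ -0.41421
L(-1, -3)*32 + j = -3*32 + (1 - √2) = -96 + (1 - √2) = -95 - √2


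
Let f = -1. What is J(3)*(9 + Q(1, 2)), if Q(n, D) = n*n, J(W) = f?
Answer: -10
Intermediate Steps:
J(W) = -1
Q(n, D) = n²
J(3)*(9 + Q(1, 2)) = -(9 + 1²) = -(9 + 1) = -1*10 = -10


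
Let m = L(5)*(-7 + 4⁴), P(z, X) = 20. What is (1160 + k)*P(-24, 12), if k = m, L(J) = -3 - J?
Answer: -16640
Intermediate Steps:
m = -1992 (m = (-3 - 1*5)*(-7 + 4⁴) = (-3 - 5)*(-7 + 256) = -8*249 = -1992)
k = -1992
(1160 + k)*P(-24, 12) = (1160 - 1992)*20 = -832*20 = -16640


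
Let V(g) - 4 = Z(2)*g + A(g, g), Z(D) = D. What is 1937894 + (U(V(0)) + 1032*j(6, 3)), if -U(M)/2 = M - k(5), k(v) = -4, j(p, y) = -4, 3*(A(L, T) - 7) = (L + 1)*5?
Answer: 5801198/3 ≈ 1.9337e+6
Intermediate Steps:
A(L, T) = 26/3 + 5*L/3 (A(L, T) = 7 + ((L + 1)*5)/3 = 7 + ((1 + L)*5)/3 = 7 + (5 + 5*L)/3 = 7 + (5/3 + 5*L/3) = 26/3 + 5*L/3)
V(g) = 38/3 + 11*g/3 (V(g) = 4 + (2*g + (26/3 + 5*g/3)) = 4 + (26/3 + 11*g/3) = 38/3 + 11*g/3)
U(M) = -8 - 2*M (U(M) = -2*(M - 1*(-4)) = -2*(M + 4) = -2*(4 + M) = -8 - 2*M)
1937894 + (U(V(0)) + 1032*j(6, 3)) = 1937894 + ((-8 - 2*(38/3 + (11/3)*0)) + 1032*(-4)) = 1937894 + ((-8 - 2*(38/3 + 0)) - 4128) = 1937894 + ((-8 - 2*38/3) - 4128) = 1937894 + ((-8 - 76/3) - 4128) = 1937894 + (-100/3 - 4128) = 1937894 - 12484/3 = 5801198/3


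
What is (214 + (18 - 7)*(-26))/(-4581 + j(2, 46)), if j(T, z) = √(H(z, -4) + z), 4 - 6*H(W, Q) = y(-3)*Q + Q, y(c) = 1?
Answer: 109944/6995171 + 96*√3/6995171 ≈ 0.015741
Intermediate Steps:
H(W, Q) = ⅔ - Q/3 (H(W, Q) = ⅔ - (1*Q + Q)/6 = ⅔ - (Q + Q)/6 = ⅔ - Q/3)
j(T, z) = √(2 + z) (j(T, z) = √((⅔ - ⅓*(-4)) + z) = √((⅔ + 4/3) + z) = √(2 + z))
(214 + (18 - 7)*(-26))/(-4581 + j(2, 46)) = (214 + (18 - 7)*(-26))/(-4581 + √(2 + 46)) = (214 + 11*(-26))/(-4581 + √48) = (214 - 286)/(-4581 + 4*√3) = -72/(-4581 + 4*√3)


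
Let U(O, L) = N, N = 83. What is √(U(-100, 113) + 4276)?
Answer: √4359 ≈ 66.023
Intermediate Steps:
U(O, L) = 83
√(U(-100, 113) + 4276) = √(83 + 4276) = √4359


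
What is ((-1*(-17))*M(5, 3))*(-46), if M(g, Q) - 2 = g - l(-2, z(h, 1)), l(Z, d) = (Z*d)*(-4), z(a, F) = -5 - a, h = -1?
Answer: -30498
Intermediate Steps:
l(Z, d) = -4*Z*d
M(g, Q) = 34 + g (M(g, Q) = 2 + (g - (-4)*(-2)*(-5 - 1*(-1))) = 2 + (g - (-4)*(-2)*(-5 + 1)) = 2 + (g - (-4)*(-2)*(-4)) = 2 + (g - 1*(-32)) = 2 + (g + 32) = 2 + (32 + g) = 34 + g)
((-1*(-17))*M(5, 3))*(-46) = ((-1*(-17))*(34 + 5))*(-46) = (17*39)*(-46) = 663*(-46) = -30498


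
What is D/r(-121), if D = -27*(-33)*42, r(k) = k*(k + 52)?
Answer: 1134/253 ≈ 4.4822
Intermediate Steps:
r(k) = k*(52 + k)
D = 37422 (D = 891*42 = 37422)
D/r(-121) = 37422/((-121*(52 - 121))) = 37422/((-121*(-69))) = 37422/8349 = 37422*(1/8349) = 1134/253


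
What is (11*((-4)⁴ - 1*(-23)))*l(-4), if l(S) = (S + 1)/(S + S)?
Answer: 9207/8 ≈ 1150.9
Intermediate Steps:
l(S) = (1 + S)/(2*S) (l(S) = (1 + S)/((2*S)) = (1 + S)*(1/(2*S)) = (1 + S)/(2*S))
(11*((-4)⁴ - 1*(-23)))*l(-4) = (11*((-4)⁴ - 1*(-23)))*((½)*(1 - 4)/(-4)) = (11*(256 + 23))*((½)*(-¼)*(-3)) = (11*279)*(3/8) = 3069*(3/8) = 9207/8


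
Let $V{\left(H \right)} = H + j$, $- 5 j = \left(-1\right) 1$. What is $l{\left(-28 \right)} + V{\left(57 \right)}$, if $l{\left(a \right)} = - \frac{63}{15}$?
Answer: $53$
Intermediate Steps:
$l{\left(a \right)} = - \frac{21}{5}$ ($l{\left(a \right)} = \left(-63\right) \frac{1}{15} = - \frac{21}{5}$)
$j = \frac{1}{5}$ ($j = - \frac{\left(-1\right) 1}{5} = \left(- \frac{1}{5}\right) \left(-1\right) = \frac{1}{5} \approx 0.2$)
$V{\left(H \right)} = \frac{1}{5} + H$ ($V{\left(H \right)} = H + \frac{1}{5} = \frac{1}{5} + H$)
$l{\left(-28 \right)} + V{\left(57 \right)} = - \frac{21}{5} + \left(\frac{1}{5} + 57\right) = - \frac{21}{5} + \frac{286}{5} = 53$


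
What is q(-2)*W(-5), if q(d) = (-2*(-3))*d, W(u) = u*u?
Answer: -300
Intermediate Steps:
W(u) = u²
q(d) = 6*d
q(-2)*W(-5) = (6*(-2))*(-5)² = -12*25 = -300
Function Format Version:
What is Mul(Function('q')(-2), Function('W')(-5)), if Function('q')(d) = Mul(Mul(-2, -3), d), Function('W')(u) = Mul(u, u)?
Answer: -300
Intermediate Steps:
Function('W')(u) = Pow(u, 2)
Function('q')(d) = Mul(6, d)
Mul(Function('q')(-2), Function('W')(-5)) = Mul(Mul(6, -2), Pow(-5, 2)) = Mul(-12, 25) = -300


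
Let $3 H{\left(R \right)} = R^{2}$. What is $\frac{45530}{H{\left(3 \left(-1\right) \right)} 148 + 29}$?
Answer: $\frac{45530}{473} \approx 96.258$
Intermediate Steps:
$H{\left(R \right)} = \frac{R^{2}}{3}$
$\frac{45530}{H{\left(3 \left(-1\right) \right)} 148 + 29} = \frac{45530}{\frac{\left(3 \left(-1\right)\right)^{2}}{3} \cdot 148 + 29} = \frac{45530}{\frac{\left(-3\right)^{2}}{3} \cdot 148 + 29} = \frac{45530}{\frac{1}{3} \cdot 9 \cdot 148 + 29} = \frac{45530}{3 \cdot 148 + 29} = \frac{45530}{444 + 29} = \frac{45530}{473}$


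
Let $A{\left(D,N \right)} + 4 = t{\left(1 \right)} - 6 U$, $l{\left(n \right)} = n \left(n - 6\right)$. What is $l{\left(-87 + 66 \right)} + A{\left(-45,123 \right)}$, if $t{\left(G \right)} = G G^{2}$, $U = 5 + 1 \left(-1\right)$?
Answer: $540$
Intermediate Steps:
$U = 4$ ($U = 5 - 1 = 4$)
$t{\left(G \right)} = G^{3}$
$l{\left(n \right)} = n \left(-6 + n\right)$
$A{\left(D,N \right)} = -27$ ($A{\left(D,N \right)} = -4 + \left(1^{3} - 24\right) = -4 + \left(1 - 24\right) = -4 - 23 = -27$)
$l{\left(-87 + 66 \right)} + A{\left(-45,123 \right)} = \left(-87 + 66\right) \left(-6 + \left(-87 + 66\right)\right) - 27 = - 21 \left(-6 - 21\right) - 27 = \left(-21\right) \left(-27\right) - 27 = 567 - 27 = 540$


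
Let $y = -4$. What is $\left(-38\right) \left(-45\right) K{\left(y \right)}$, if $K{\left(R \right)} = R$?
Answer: $-6840$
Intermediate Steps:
$\left(-38\right) \left(-45\right) K{\left(y \right)} = \left(-38\right) \left(-45\right) \left(-4\right) = 1710 \left(-4\right) = -6840$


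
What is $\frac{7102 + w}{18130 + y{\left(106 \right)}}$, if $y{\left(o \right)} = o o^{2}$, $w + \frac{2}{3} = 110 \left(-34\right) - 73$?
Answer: $\frac{9865}{3627438} \approx 0.0027196$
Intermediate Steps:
$w = - \frac{11441}{3}$ ($w = - \frac{2}{3} + \left(110 \left(-34\right) - 73\right) = - \frac{2}{3} - 3813 = - \frac{11441}{3} \approx -3813.7$)
$y{\left(o \right)} = o^{3}$
$\frac{7102 + w}{18130 + y{\left(106 \right)}} = \frac{7102 - \frac{11441}{3}}{18130 + 106^{3}} = \frac{9865}{3 \left(18130 + 1191016\right)} = \frac{9865}{3 \cdot 1209146} = \frac{9865}{3} \cdot \frac{1}{1209146} = \frac{9865}{3627438}$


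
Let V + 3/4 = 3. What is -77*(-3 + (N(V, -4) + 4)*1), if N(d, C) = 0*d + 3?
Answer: -308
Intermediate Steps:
V = 9/4 (V = -¾ + 3 = 9/4 ≈ 2.2500)
N(d, C) = 3 (N(d, C) = 0 + 3 = 3)
-77*(-3 + (N(V, -4) + 4)*1) = -77*(-3 + (3 + 4)*1) = -77*(-3 + 7*1) = -77*(-3 + 7) = -77*4 = -308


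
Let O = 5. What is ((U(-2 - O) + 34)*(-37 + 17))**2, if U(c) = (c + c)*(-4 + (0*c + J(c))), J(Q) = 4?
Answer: 462400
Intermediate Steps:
U(c) = 0 (U(c) = (c + c)*(-4 + (0*c + 4)) = (2*c)*(-4 + (0 + 4)) = (2*c)*(-4 + 4) = (2*c)*0 = 0)
((U(-2 - O) + 34)*(-37 + 17))**2 = ((0 + 34)*(-37 + 17))**2 = (34*(-20))**2 = (-680)**2 = 462400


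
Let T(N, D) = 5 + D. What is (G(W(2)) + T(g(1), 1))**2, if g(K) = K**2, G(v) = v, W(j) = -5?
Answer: 1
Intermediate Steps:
(G(W(2)) + T(g(1), 1))**2 = (-5 + (5 + 1))**2 = (-5 + 6)**2 = 1**2 = 1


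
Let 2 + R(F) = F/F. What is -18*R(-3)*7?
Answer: 126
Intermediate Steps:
R(F) = -1 (R(F) = -2 + F/F = -2 + 1 = -1)
-18*R(-3)*7 = -(-18)*7 = -18*(-7) = 126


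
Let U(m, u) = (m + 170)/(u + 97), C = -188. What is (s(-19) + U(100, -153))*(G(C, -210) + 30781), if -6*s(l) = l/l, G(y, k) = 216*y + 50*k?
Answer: 8517013/84 ≈ 1.0139e+5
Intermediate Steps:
G(y, k) = 50*k + 216*y
U(m, u) = (170 + m)/(97 + u)
s(l) = -⅙ (s(l) = -l/(6*l) = -⅙*1 = -⅙)
(s(-19) + U(100, -153))*(G(C, -210) + 30781) = (-⅙ + (170 + 100)/(97 - 153))*((50*(-210) + 216*(-188)) + 30781) = (-⅙ + 270/(-56))*((-10500 - 40608) + 30781) = (-⅙ - 1/56*270)*(-51108 + 30781) = (-⅙ - 135/28)*(-20327) = -419/84*(-20327) = 8517013/84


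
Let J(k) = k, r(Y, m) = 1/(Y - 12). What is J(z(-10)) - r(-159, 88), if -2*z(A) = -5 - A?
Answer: -853/342 ≈ -2.4942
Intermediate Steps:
z(A) = 5/2 + A/2 (z(A) = -(-5 - A)/2 = 5/2 + A/2)
r(Y, m) = 1/(-12 + Y)
J(z(-10)) - r(-159, 88) = (5/2 + (½)*(-10)) - 1/(-12 - 159) = (5/2 - 5) - 1/(-171) = -5/2 - 1*(-1/171) = -5/2 + 1/171 = -853/342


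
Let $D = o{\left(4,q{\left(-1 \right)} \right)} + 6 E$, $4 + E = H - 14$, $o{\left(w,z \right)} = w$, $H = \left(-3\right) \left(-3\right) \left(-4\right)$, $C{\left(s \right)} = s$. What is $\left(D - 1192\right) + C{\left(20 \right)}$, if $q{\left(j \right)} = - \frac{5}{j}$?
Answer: $-1492$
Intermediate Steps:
$H = -36$ ($H = 9 \left(-4\right) = -36$)
$E = -54$ ($E = -4 - 50 = -54$)
$D = -320$ ($D = 4 + 6 \left(-54\right) = 4 - 324 = -320$)
$\left(D - 1192\right) + C{\left(20 \right)} = \left(-320 - 1192\right) + 20 = -1512 + 20 = -1492$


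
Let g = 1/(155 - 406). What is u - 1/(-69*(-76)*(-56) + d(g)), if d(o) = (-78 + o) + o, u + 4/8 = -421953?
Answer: -31110312557903/73729244 ≈ -4.2195e+5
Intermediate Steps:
u = -843907/2 (u = -1/2 - 421953 = -843907/2 ≈ -4.2195e+5)
g = -1/251 (g = 1/(-251) = -1/251 ≈ -0.0039841)
d(o) = -78 + 2*o
u - 1/(-69*(-76)*(-56) + d(g)) = -843907/2 - 1/(-69*(-76)*(-56) + (-78 + 2*(-1/251))) = -843907/2 - 1/(5244*(-56) + (-78 - 2/251)) = -843907/2 - 1/(-293664 - 19580/251) = -843907/2 - 1/(-73729244/251) = -843907/2 - 1*(-251/73729244) = -843907/2 + 251/73729244 = -31110312557903/73729244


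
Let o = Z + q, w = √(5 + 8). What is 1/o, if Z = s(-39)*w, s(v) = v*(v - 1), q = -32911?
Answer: -32911/1051497121 - 1560*√13/1051497121 ≈ -3.6648e-5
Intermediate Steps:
w = √13 ≈ 3.6056
s(v) = v*(-1 + v)
Z = 1560*√13 (Z = (-39*(-1 - 39))*√13 = (-39*(-40))*√13 = 1560*√13 ≈ 5624.7)
o = -32911 + 1560*√13 (o = 1560*√13 - 32911 = -32911 + 1560*√13 ≈ -27286.)
1/o = 1/(-32911 + 1560*√13)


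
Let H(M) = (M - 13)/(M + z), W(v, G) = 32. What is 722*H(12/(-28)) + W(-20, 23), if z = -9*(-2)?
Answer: -63932/123 ≈ -519.77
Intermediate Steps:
z = 18 (z = -3*(-6) = 18)
H(M) = (-13 + M)/(18 + M) (H(M) = (M - 13)/(M + 18) = (-13 + M)/(18 + M))
722*H(12/(-28)) + W(-20, 23) = 722*((-13 + 12/(-28))/(18 + 12/(-28))) + 32 = 722*((-13 + 12*(-1/28))/(18 + 12*(-1/28))) + 32 = 722*((-13 - 3/7)/(18 - 3/7)) + 32 = 722*(-94/7/(123/7)) + 32 = 722*((7/123)*(-94/7)) + 32 = 722*(-94/123) + 32 = -67868/123 + 32 = -63932/123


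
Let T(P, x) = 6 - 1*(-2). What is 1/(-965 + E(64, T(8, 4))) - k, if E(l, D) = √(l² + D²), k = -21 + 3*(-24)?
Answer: 17243216/185413 - 8*√65/927065 ≈ 92.999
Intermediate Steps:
T(P, x) = 8 (T(P, x) = 6 + 2 = 8)
k = -93 (k = -21 - 72 = -93)
E(l, D) = √(D² + l²)
1/(-965 + E(64, T(8, 4))) - k = 1/(-965 + √(8² + 64²)) - 1*(-93) = 1/(-965 + √(64 + 4096)) + 93 = 1/(-965 + √4160) + 93 = 1/(-965 + 8*√65) + 93 = 93 + 1/(-965 + 8*√65)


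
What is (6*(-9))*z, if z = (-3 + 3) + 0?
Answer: 0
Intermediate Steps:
z = 0 (z = 0 + 0 = 0)
(6*(-9))*z = (6*(-9))*0 = -54*0 = 0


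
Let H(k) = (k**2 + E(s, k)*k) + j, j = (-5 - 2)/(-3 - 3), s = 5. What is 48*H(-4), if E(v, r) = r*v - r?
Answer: 3896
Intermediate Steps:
E(v, r) = -r + r*v
j = 7/6 (j = -7/(-6) = -7*(-1/6) = 7/6 ≈ 1.1667)
H(k) = 7/6 + 5*k**2 (H(k) = (k**2 + (k*(-1 + 5))*k) + 7/6 = (k**2 + (k*4)*k) + 7/6 = (k**2 + (4*k)*k) + 7/6 = (k**2 + 4*k**2) + 7/6 = 5*k**2 + 7/6 = 7/6 + 5*k**2)
48*H(-4) = 48*(7/6 + 5*(-4)**2) = 48*(7/6 + 5*16) = 48*(7/6 + 80) = 48*(487/6) = 3896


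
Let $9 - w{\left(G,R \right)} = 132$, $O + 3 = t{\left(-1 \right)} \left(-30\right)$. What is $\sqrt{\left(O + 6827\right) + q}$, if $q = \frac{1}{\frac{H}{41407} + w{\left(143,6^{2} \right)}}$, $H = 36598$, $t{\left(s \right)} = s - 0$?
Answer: $\frac{\sqrt{175241615681345685}}{5056463} \approx 82.789$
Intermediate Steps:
$t{\left(s \right)} = s$ ($t{\left(s \right)} = s + 0 = s$)
$O = 27$ ($O = -3 - -30 = -3 + 30 = 27$)
$w{\left(G,R \right)} = -123$ ($w{\left(G,R \right)} = 9 - 132 = -123$)
$q = - \frac{41407}{5056463}$ ($q = \frac{1}{\frac{36598}{41407} - 123} = \frac{1}{- \frac{5056463}{41407}} = - \frac{41407}{5056463} \approx -0.0081889$)
$\sqrt{\left(O + 6827\right) + q} = \sqrt{\left(27 + 6827\right) - \frac{41407}{5056463}} = \sqrt{6854 - \frac{41407}{5056463}} = \sqrt{\frac{34656955995}{5056463}} = \frac{\sqrt{175241615681345685}}{5056463}$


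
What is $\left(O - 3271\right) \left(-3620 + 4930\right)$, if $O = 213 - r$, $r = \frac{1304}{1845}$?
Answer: $- \frac{1478548268}{369} \approx -4.0069 \cdot 10^{6}$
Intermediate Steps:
$r = \frac{1304}{1845}$ ($r = 1304 \cdot \frac{1}{1845} = \frac{1304}{1845} \approx 0.70677$)
$O = \frac{391681}{1845}$ ($O = 213 - \frac{1304}{1845} = \frac{391681}{1845} \approx 212.29$)
$\left(O - 3271\right) \left(-3620 + 4930\right) = \left(\frac{391681}{1845} - 3271\right) \left(-3620 + 4930\right) = \left(- \frac{5643314}{1845}\right) 1310 = - \frac{1478548268}{369}$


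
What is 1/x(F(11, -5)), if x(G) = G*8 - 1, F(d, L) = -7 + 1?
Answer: -1/49 ≈ -0.020408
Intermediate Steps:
F(d, L) = -6
x(G) = -1 + 8*G (x(G) = 8*G - 1 = -1 + 8*G)
1/x(F(11, -5)) = 1/(-1 + 8*(-6)) = 1/(-1 - 48) = 1/(-49) = -1/49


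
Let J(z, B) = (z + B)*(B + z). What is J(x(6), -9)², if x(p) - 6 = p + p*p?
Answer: 2313441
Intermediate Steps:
x(p) = 6 + p + p² (x(p) = 6 + (p + p*p) = 6 + (p + p²) = 6 + p + p²)
J(z, B) = (B + z)² (J(z, B) = (B + z)*(B + z) = (B + z)²)
J(x(6), -9)² = ((-9 + (6 + 6 + 6²))²)² = ((-9 + (6 + 6 + 36))²)² = ((-9 + 48)²)² = (39²)² = 1521² = 2313441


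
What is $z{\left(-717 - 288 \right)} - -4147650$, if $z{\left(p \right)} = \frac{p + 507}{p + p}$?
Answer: $\frac{1389462833}{335} \approx 4.1476 \cdot 10^{6}$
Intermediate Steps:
$z{\left(p \right)} = \frac{507 + p}{2 p}$
$z{\left(-717 - 288 \right)} - -4147650 = \frac{507 - 1005}{2 \left(-717 - 288\right)} - -4147650 = \frac{507 - 1005}{2 \left(-717 - 288\right)} + 4147650 = \frac{507 - 1005}{2 \left(-1005\right)} + 4147650 = \frac{1}{2} \left(- \frac{1}{1005}\right) \left(-498\right) + 4147650 = \frac{83}{335} + 4147650 = \frac{1389462833}{335}$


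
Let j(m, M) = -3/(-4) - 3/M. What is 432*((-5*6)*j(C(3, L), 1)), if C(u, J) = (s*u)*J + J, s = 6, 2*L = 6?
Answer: 29160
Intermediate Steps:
L = 3 (L = (1/2)*6 = 3)
C(u, J) = J + 6*J*u (C(u, J) = (6*u)*J + J = 6*J*u + J = J + 6*J*u)
j(m, M) = 3/4 - 3/M (j(m, M) = -3*(-1/4) - 3/M = 3/4 - 3/M)
432*((-5*6)*j(C(3, L), 1)) = 432*((-5*6)*(3/4 - 3/1)) = 432*(-30*(3/4 - 3*1)) = 432*(-30*(3/4 - 3)) = 432*(-30*(-9/4)) = 432*(135/2) = 29160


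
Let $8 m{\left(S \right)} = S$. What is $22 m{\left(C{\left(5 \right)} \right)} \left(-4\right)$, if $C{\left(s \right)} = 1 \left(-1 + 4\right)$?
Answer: $-33$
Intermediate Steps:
$C{\left(s \right)} = 3$ ($C{\left(s \right)} = 1 \cdot 3 = 3$)
$m{\left(S \right)} = \frac{S}{8}$
$22 m{\left(C{\left(5 \right)} \right)} \left(-4\right) = 22 \cdot \frac{1}{8} \cdot 3 \left(-4\right) = 22 \cdot \frac{3}{8} \left(-4\right) = \frac{33}{4} \left(-4\right) = -33$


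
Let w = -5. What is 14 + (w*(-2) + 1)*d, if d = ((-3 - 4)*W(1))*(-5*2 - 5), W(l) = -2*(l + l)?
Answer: -4606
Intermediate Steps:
W(l) = -4*l
d = -420 (d = ((-3 - 4)*(-4*1))*(-5*2 - 5) = (-7*(-4))*(-10 - 5) = 28*(-15) = -420)
14 + (w*(-2) + 1)*d = 14 + (-5*(-2) + 1)*(-420) = 14 + (10 + 1)*(-420) = 14 + 11*(-420) = 14 - 4620 = -4606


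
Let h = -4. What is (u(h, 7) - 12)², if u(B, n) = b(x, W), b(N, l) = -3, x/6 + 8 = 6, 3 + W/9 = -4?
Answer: 225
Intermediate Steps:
W = -63 (W = -27 + 9*(-4) = -27 - 36 = -63)
x = -12 (x = -48 + 6*6 = -48 + 36 = -12)
u(B, n) = -3
(u(h, 7) - 12)² = (-3 - 12)² = (-15)² = 225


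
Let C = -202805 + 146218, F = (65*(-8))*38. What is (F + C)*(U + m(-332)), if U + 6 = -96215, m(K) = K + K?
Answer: 7396879095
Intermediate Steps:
m(K) = 2*K
U = -96221 (U = -6 - 96215 = -96221)
F = -19760 (F = -520*38 = -19760)
C = -56587
(F + C)*(U + m(-332)) = (-19760 - 56587)*(-96221 + 2*(-332)) = -76347*(-96221 - 664) = -76347*(-96885) = 7396879095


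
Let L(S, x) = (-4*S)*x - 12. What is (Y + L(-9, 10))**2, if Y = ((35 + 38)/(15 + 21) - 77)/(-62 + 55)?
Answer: 8171256025/63504 ≈ 1.2867e+5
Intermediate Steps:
Y = 2699/252 (Y = (73/36 - 77)/(-7) = (73*(1/36) - 77)*(-1/7) = (73/36 - 77)*(-1/7) = -2699/36*(-1/7) = 2699/252 ≈ 10.710)
L(S, x) = -12 - 4*S*x (L(S, x) = -4*S*x - 12 = -12 - 4*S*x)
(Y + L(-9, 10))**2 = (2699/252 + (-12 - 4*(-9)*10))**2 = (2699/252 + (-12 + 360))**2 = (2699/252 + 348)**2 = (90395/252)**2 = 8171256025/63504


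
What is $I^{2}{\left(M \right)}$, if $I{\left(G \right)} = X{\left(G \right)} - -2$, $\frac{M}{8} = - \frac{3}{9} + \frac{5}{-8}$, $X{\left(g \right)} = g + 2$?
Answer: $\frac{121}{9} \approx 13.444$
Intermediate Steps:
$X{\left(g \right)} = 2 + g$
$M = - \frac{23}{3}$ ($M = 8 \left(- \frac{3}{9} + \frac{5}{-8}\right) = 8 \left(\left(-3\right) \frac{1}{9} + 5 \left(- \frac{1}{8}\right)\right) = 8 \left(- \frac{1}{3} - \frac{5}{8}\right) = 8 \left(- \frac{23}{24}\right) = - \frac{23}{3} \approx -7.6667$)
$I{\left(G \right)} = 4 + G$ ($I{\left(G \right)} = \left(2 + G\right) - -2 = \left(2 + G\right) + 2 = 4 + G$)
$I^{2}{\left(M \right)} = \left(4 - \frac{23}{3}\right)^{2} = \left(- \frac{11}{3}\right)^{2} = \frac{121}{9}$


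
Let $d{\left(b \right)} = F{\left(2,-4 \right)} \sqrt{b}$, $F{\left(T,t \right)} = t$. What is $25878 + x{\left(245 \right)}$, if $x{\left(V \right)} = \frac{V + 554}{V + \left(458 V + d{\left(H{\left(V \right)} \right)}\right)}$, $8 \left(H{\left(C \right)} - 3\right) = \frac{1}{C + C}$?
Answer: $\frac{80177858121750117}{3098301109364} + \frac{5593 \sqrt{58805}}{3098301109364} \approx 25878.0$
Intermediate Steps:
$H{\left(C \right)} = 3 + \frac{1}{16 C}$ ($H{\left(C \right)} = 3 + \frac{1}{8 \left(C + C\right)} = 3 + \frac{1}{8 \cdot 2 C} = 3 + \frac{\frac{1}{2} \frac{1}{C}}{8} = 3 + \frac{1}{16 C}$)
$d{\left(b \right)} = - 4 \sqrt{b}$
$x{\left(V \right)} = \frac{554 + V}{- 4 \sqrt{3 + \frac{1}{16 V}} + 459 V}$ ($x{\left(V \right)} = \frac{V + 554}{V + \left(458 V - 4 \sqrt{3 + \frac{1}{16 V}}\right)} = \frac{554 + V}{V + \left(- 4 \sqrt{3 + \frac{1}{16 V}} + 458 V\right)} = \frac{554 + V}{- 4 \sqrt{3 + \frac{1}{16 V}} + 459 V}$)
$25878 + x{\left(245 \right)} = 25878 + \frac{554 + 245}{- \sqrt{48 + \frac{1}{245}} + 459 \cdot 245} = 25878 + \frac{1}{- \sqrt{48 + \frac{1}{245}} + 112455} \cdot 799 = 25878 + \frac{1}{- \sqrt{\frac{11761}{245}} + 112455} \cdot 799 = 25878 + \frac{1}{- \frac{\sqrt{58805}}{35} + 112455} \cdot 799 = 25878 + \frac{1}{112455 - \frac{\sqrt{58805}}{35}} \cdot 799 = 25878 + \frac{799}{112455 - \frac{\sqrt{58805}}{35}}$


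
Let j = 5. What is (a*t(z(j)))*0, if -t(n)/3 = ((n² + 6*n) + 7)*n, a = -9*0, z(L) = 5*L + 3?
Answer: 0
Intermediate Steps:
z(L) = 3 + 5*L
a = 0
t(n) = -3*n*(7 + n² + 6*n) (t(n) = -3*((n² + 6*n) + 7)*n = -3*(7 + n² + 6*n)*n = -3*n*(7 + n² + 6*n))
(a*t(z(j)))*0 = (0*(-3*(3 + 5*5)*(7 + (3 + 5*5)² + 6*(3 + 5*5))))*0 = (0*(-3*(3 + 25)*(7 + (3 + 25)² + 6*(3 + 25))))*0 = (0*(-3*28*(7 + 28² + 6*28)))*0 = (0*(-3*28*(7 + 784 + 168)))*0 = (0*(-3*28*959))*0 = (0*(-80556))*0 = 0*0 = 0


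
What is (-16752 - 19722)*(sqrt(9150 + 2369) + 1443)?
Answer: -52631982 - 36474*sqrt(11519) ≈ -5.6547e+7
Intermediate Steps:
(-16752 - 19722)*(sqrt(9150 + 2369) + 1443) = -36474*(sqrt(11519) + 1443) = -36474*(1443 + sqrt(11519)) = -52631982 - 36474*sqrt(11519)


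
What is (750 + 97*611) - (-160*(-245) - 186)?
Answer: 21003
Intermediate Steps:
(750 + 97*611) - (-160*(-245) - 186) = (750 + 59267) - (39200 - 186) = 60017 - 1*39014 = 60017 - 39014 = 21003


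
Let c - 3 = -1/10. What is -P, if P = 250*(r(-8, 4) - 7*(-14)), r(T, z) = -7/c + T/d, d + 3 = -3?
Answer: -2108000/87 ≈ -24230.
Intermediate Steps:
d = -6 (d = -3 - 3 = -6)
c = 29/10 (c = 3 - 1/10 = 3 - 1*⅒ = 3 - ⅒ = 29/10 ≈ 2.9000)
r(T, z) = -70/29 - T/6 (r(T, z) = -7/29/10 + T/(-6) = -7*10/29 + T*(-⅙) = -70/29 - T/6)
P = 2108000/87 (P = 250*((-70/29 - ⅙*(-8)) - 7*(-14)) = 250*((-70/29 + 4/3) + 98) = 250*(-94/87 + 98) = 250*(8432/87) = 2108000/87 ≈ 24230.)
-P = -1*2108000/87 = -2108000/87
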